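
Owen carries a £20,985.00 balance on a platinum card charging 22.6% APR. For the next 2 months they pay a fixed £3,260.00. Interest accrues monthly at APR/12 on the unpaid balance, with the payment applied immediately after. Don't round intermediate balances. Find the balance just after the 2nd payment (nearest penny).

£15,201.48

Monthly rate r = 22.6%/12 = 1.88333% = 0.0188333.
Each month: B ← B·(1+r) − £3,260.00.
Month 1: interest £395.22; balance after payment £18,120.22.
Month 2: interest £341.26; balance after payment £15,201.48.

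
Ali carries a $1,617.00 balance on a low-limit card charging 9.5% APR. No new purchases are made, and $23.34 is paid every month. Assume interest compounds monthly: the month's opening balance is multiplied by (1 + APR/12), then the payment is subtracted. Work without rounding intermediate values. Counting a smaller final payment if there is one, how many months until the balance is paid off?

Monthly rate r = 9.5%/12 = 0.791667% = 0.00791667.
Recurrence: B ← B·(1+r) − $23.34.
Month 1: interest $12.80; balance after payment $1,606.46.
Month 2: interest $12.72; balance after payment $1,595.84.
Closed form: n = −ln(1 − rB₀/P)/ln(1+r) = −ln(0.45153)/ln(1.00792) ≈ 100.832, so the balance reaches zero during payment 101.

101 months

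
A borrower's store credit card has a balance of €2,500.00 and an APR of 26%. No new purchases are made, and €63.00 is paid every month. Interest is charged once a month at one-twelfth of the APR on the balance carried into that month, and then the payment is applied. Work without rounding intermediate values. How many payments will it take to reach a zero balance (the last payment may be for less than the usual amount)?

Monthly rate r = 26%/12 = 2.16667% = 0.0216667.
Recurrence: B ← B·(1+r) − €63.00.
Month 1: interest €54.17; balance after payment €2,491.17.
Month 2: interest €53.98; balance after payment €2,482.14.
Closed form: n = −ln(1 − rB₀/P)/ln(1+r) = −ln(0.14021)/ln(1.02167) ≈ 91.653, so the balance reaches zero during payment 92.

92 payments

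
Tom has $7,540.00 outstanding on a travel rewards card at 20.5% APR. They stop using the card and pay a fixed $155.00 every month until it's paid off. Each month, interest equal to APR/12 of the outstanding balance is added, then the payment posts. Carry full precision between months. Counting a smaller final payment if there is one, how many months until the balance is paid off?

105 payments

Monthly rate r = 20.5%/12 = 1.70833% = 0.0170833.
Recurrence: B ← B·(1+r) − $155.00.
Month 1: interest $128.81; balance after payment $7,513.81.
Month 2: interest $128.36; balance after payment $7,487.17.
Closed form: n = −ln(1 − rB₀/P)/ln(1+r) = −ln(0.16898)/ln(1.01708) ≈ 104.964, so the balance reaches zero during payment 105.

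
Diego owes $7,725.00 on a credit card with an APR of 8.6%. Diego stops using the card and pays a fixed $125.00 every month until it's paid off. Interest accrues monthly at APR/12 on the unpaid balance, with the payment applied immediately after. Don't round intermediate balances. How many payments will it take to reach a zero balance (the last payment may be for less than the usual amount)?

Monthly rate r = 8.6%/12 = 0.716667% = 0.00716667.
Recurrence: B ← B·(1+r) − $125.00.
Month 1: interest $55.36; balance after payment $7,655.36.
Month 2: interest $54.86; balance after payment $7,585.23.
Closed form: n = −ln(1 − rB₀/P)/ln(1+r) = −ln(0.5571)/ln(1.00717) ≈ 81.922, so the balance reaches zero during payment 82.

82 payments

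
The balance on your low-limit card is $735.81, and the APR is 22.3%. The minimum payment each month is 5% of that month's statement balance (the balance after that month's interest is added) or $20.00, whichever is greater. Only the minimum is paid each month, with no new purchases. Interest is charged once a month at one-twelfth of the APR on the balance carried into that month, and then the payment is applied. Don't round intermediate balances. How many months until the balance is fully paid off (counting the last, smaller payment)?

Monthly rate r = 22.3%/12 = 1.85833% = 0.0185833.
While 5% of the post-interest balance exceeds $20.00, each month B ← (B·(1+r))·(1 − 0.05), i.e. B shrinks by the factor (1+r)·0.95 = 0.96765.
This holds for months 1–20. Entering month 21 the balance is $381.21; 5% of the post-interest balance is now below $20.00, so the flat $20.00 minimum applies from here.
From month 21 a fixed $20.00 at rate r clears $381.21 in 24 more payments. Total: 20 + 24 = 44 months.

44 months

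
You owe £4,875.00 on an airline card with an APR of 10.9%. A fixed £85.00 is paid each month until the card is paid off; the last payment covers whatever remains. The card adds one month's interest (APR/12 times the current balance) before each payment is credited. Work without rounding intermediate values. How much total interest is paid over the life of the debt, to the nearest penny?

£2,043.31

Monthly rate r = 10.9%/12 = 0.908333% = 0.00908333.
Payoff takes n = ⌈−ln(1 − rB₀/P)/ln(1+r)⌉ = ⌈81.391⌉ = 82 payments; the last is £33.31.
Total paid = 81·£85.00 + £33.31 = £6,918.31.
Total interest = total paid − principal = £6,918.31 − £4,875.00 = £2,043.31.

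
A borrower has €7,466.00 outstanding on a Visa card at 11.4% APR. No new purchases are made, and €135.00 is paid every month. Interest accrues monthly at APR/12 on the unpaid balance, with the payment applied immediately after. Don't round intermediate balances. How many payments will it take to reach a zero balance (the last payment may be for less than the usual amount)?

79 months

Monthly rate r = 11.4%/12 = 0.95% = 0.0095.
Recurrence: B ← B·(1+r) − €135.00.
Month 1: interest €70.93; balance after payment €7,401.93.
Month 2: interest €70.32; balance after payment €7,337.25.
Closed form: n = −ln(1 − rB₀/P)/ln(1+r) = −ln(0.47461)/ln(1.0095) ≈ 78.820, so the balance reaches zero during payment 79.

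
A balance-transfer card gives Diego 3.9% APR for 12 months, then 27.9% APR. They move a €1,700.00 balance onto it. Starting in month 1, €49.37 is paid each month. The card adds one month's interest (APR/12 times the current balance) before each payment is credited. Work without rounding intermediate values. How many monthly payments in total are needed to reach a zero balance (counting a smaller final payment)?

47 payments

Promo months 1–12 at r₀ = 3.9%/12 = 0.00325; months 13+ at r₁ = 27.9%/12 = 0.02325.
After month 12: iterate B ← B·(1+r₀) − €49.37 for 12 months → €1,164.35.
Then at r₁ with €49.37/mo: n₂ = −ln(1 − r₁·B/P)/ln(1+r₁) ≈ 34.58 → 35 more payments.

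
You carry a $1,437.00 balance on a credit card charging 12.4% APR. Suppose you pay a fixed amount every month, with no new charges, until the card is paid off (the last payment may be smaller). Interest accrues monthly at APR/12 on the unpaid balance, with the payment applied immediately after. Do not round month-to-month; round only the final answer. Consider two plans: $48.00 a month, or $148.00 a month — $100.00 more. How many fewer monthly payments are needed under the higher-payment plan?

26 fewer payments

Monthly rate r = 12.4%/12 = 1.03333% = 0.0103333.
At $48.00/mo: n = ⌈−ln(1 − rB₀/P)/ln(1+r)⌉ = 37 payments (last $0.17); total interest = total paid − $1,437.00 = $291.17.
At $148.00/mo: 11 payments (last $42.27); total interest $85.27.
Payments saved = 37 − 11 = 26.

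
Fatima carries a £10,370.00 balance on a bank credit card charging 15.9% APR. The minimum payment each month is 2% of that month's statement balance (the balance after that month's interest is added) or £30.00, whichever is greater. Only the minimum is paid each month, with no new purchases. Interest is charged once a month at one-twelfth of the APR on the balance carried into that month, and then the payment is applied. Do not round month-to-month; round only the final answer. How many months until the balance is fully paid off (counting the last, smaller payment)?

358 months

Monthly rate r = 15.9%/12 = 1.325% = 0.01325.
While 2% of the post-interest balance exceeds £30.00, each month B ← (B·(1+r))·(1 − 0.02), i.e. B shrinks by the factor (1+r)·0.98 = 0.99299.
This holds for months 1–277. Entering month 278 the balance is £1,475.38; 2% of the post-interest balance is now below £30.00, so the flat £30.00 minimum applies from here.
From month 278 a fixed £30.00 at rate r clears £1,475.38 in 81 more payments. Total: 277 + 81 = 358 months.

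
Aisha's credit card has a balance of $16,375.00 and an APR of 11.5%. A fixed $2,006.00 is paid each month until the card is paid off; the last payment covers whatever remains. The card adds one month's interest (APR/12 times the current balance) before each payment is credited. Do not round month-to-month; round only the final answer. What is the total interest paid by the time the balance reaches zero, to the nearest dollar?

$760

Monthly rate r = 11.5%/12 = 0.958333% = 0.00958333.
Payoff takes n = ⌈−ln(1 − rB₀/P)/ln(1+r)⌉ = ⌈8.541⌉ = 9 payments; the last is $1,086.94.
Total paid = 8·$2,006.00 + $1,086.94 = $17,134.94.
Total interest = total paid − principal = $17,134.94 − $16,375.00 = $759.94.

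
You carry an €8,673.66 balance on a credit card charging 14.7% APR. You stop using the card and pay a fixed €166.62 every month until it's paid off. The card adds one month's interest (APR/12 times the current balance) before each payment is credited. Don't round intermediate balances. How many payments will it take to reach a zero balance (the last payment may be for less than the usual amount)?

84 payments

Monthly rate r = 14.7%/12 = 1.225% = 0.01225.
Recurrence: B ← B·(1+r) − €166.62.
Month 1: interest €106.25; balance after payment €8,613.29.
Month 2: interest €105.51; balance after payment €8,552.19.
Closed form: n = −ln(1 − rB₀/P)/ln(1+r) = −ln(0.36231)/ln(1.01225) ≈ 83.385, so the balance reaches zero during payment 84.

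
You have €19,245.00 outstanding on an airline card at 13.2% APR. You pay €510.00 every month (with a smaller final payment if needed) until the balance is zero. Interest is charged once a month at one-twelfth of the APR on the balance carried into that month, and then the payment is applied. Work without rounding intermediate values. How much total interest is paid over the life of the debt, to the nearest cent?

€5,756.12

Monthly rate r = 13.2%/12 = 1.1% = 0.011.
Payoff takes n = ⌈−ln(1 − rB₀/P)/ln(1+r)⌉ = ⌈49.022⌉ = 50 payments; the last is €11.12.
Total paid = 49·€510.00 + €11.12 = €25,001.12.
Total interest = total paid − principal = €25,001.12 − €19,245.00 = €5,756.12.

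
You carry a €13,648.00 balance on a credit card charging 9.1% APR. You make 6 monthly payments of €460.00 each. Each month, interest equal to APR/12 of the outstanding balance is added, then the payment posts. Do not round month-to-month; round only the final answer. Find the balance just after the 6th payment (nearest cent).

Monthly rate r = 9.1%/12 = 0.758333% = 0.00758333.
Each month: B ← B·(1+r) − €460.00.
Month 1: interest €103.50; balance after payment €13,291.50.
Month 2: interest €100.79; balance after payment €12,932.29.
Month 3: interest €98.07; balance after payment €12,570.36.
Month 4: interest €95.33; balance after payment €12,205.69.
Month 5: interest €92.56; balance after payment €11,838.25.
Month 6: interest €89.77; balance after payment €11,468.02.

€11,468.02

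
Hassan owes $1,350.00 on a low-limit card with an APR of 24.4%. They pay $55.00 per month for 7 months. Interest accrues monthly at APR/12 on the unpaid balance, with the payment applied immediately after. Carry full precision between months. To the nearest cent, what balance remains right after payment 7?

$1,144.98

Monthly rate r = 24.4%/12 = 2.03333% = 0.0203333.
Each month: B ← B·(1+r) − $55.00.
Month 1: interest $27.45; balance after payment $1,322.45.
Month 2: interest $26.89; balance after payment $1,294.34.
Month 3: interest $26.32; balance after payment $1,265.66.
Month 4: interest $25.74; balance after payment $1,236.39.
Month 5: interest $25.14; balance after payment $1,206.53.
Month 6: interest $24.53; balance after payment $1,176.07.
Month 7: interest $23.91; balance after payment $1,144.98.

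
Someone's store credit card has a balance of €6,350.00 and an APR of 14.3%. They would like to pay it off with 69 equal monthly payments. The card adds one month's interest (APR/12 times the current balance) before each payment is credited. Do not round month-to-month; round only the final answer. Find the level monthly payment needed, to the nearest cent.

Monthly rate r = 14.3%/12 = 1.19167% = 0.0119167.
Level-payment amortization: P = B₀·r / (1 − (1+r)^(−n)) = 6350.00·0.0119167 / (1 − 1.01192^(−69)).
Denominator 1 − (1+r)^(−69) = 0.558417025.
P = 75.6708 / 0.558417025 ≈ 135.51.

€135.51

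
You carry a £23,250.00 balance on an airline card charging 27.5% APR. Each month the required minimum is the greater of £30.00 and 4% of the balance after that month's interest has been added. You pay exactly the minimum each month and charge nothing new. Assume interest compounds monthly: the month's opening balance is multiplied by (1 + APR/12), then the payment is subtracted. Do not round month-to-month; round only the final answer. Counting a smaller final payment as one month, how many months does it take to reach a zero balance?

Monthly rate r = 27.5%/12 = 2.29167% = 0.0229167.
While 4% of the post-interest balance exceeds £30.00, each month B ← (B·(1+r))·(1 − 0.04), i.e. B shrinks by the factor (1+r)·0.96 = 0.982.
This holds for months 1–191. Entering month 192 the balance is £723.96; 4% of the post-interest balance is now below £30.00, so the flat £30.00 minimum applies from here.
From month 192 a fixed £30.00 at rate r clears £723.96 in 36 more payments. Total: 191 + 36 = 227 months.

227 months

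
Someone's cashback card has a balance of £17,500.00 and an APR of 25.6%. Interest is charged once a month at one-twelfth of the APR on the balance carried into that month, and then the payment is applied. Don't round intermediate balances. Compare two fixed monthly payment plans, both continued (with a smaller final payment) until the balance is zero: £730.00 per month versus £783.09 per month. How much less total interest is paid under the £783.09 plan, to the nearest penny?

Monthly rate r = 25.6%/12 = 2.13333% = 0.0213333.
At £730.00/mo: n = ⌈−ln(1 − rB₀/P)/ln(1+r)⌉ = 34 payments (last £679.94); total interest = total paid − £17,500.00 = £7,269.94.
At £783.09/mo: 31 payments (last £536.56); total interest £6,529.26.
Interest saved = £7,269.94 − £6,529.26 = £740.68.

£740.68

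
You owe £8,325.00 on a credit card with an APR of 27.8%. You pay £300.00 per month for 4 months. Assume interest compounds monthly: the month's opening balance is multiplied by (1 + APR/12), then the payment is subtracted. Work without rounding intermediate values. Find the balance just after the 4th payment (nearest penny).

Monthly rate r = 27.8%/12 = 2.31667% = 0.0231667.
Each month: B ← B·(1+r) − £300.00.
Month 1: interest £192.86; balance after payment £8,217.86.
Month 2: interest £190.38; balance after payment £8,108.24.
Month 3: interest £187.84; balance after payment £7,996.08.
Month 4: interest £185.24; balance after payment £7,881.33.

£7,881.33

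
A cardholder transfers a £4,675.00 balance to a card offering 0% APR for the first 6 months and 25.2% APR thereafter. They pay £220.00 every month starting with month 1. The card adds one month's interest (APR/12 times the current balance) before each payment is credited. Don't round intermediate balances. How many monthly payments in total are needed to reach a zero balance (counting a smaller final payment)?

Promo months 1–6 at r₀ = 0%/12 = 0; months 7+ at r₁ = 25.2%/12 = 0.021.
After month 6 (no interest yet): B = £4,675.00 − 6·£220.00 = £3,355.00.
Then at r₁ with £220.00/mo: n₂ = −ln(1 − r₁·B/P)/ln(1+r₁) ≈ 18.57 → 19 more payments.

25 payments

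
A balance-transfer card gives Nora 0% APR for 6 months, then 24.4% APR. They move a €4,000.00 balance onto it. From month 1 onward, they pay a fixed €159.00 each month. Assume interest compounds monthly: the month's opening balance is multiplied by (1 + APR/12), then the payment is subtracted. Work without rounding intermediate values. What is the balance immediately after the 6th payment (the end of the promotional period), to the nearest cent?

Promo months 1–6 at r₀ = 0%/12 = 0; months 7+ at r₁ = 24.4%/12 = 0.0203333.
After month 6 (no interest yet): B = €4,000.00 − 6·€159.00 = €3,046.00.

€3,046.00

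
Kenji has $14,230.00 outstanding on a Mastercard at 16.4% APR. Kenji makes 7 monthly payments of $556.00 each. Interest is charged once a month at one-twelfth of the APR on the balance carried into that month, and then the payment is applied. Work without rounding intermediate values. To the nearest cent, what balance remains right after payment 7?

$11,593.18

Monthly rate r = 16.4%/12 = 1.36667% = 0.0136667.
Each month: B ← B·(1+r) − $556.00.
Month 1: interest $194.48; balance after payment $13,868.48.
Month 2: interest $189.54; balance after payment $13,502.01.
Month 3: interest $184.53; balance after payment $13,130.54.
Month 4: interest $179.45; balance after payment $12,753.99.
Month 5: interest $174.30; balance after payment $12,372.30.
Month 6: interest $169.09; balance after payment $11,985.38.
Month 7: interest $163.80; balance after payment $11,593.18.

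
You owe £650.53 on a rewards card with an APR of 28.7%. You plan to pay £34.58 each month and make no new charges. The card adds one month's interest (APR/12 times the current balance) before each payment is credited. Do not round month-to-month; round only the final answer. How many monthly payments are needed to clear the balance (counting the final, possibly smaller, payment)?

26 payments

Monthly rate r = 28.7%/12 = 2.39167% = 0.0239167.
Recurrence: B ← B·(1+r) − £34.58.
Month 1: interest £15.56; balance after payment £631.51.
Month 2: interest £15.10; balance after payment £612.03.
Closed form: n = −ln(1 − rB₀/P)/ln(1+r) = −ln(0.55007)/ln(1.02392) ≈ 25.289, so the balance reaches zero during payment 26.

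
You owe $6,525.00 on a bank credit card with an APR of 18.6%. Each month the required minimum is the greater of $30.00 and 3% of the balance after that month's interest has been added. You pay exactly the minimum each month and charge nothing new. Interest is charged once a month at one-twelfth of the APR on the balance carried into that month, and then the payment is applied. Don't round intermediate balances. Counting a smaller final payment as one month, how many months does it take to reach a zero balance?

172 months

Monthly rate r = 18.6%/12 = 1.55% = 0.0155.
While 3% of the post-interest balance exceeds $30.00, each month B ← (B·(1+r))·(1 − 0.03), i.e. B shrinks by the factor (1+r)·0.97 = 0.98503.
This holds for months 1–126. Entering month 127 the balance is $976.09; 3% of the post-interest balance is now below $30.00, so the flat $30.00 minimum applies from here.
From month 127 a fixed $30.00 at rate r clears $976.09 in 46 more payments. Total: 126 + 46 = 172 months.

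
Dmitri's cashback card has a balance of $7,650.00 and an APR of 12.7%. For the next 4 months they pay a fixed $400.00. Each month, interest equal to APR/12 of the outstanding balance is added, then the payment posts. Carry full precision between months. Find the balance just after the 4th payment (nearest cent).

Monthly rate r = 12.7%/12 = 1.05833% = 0.0105833.
Each month: B ← B·(1+r) − $400.00.
Month 1: interest $80.96; balance after payment $7,330.96.
Month 2: interest $77.59; balance after payment $7,008.55.
Month 3: interest $74.17; balance after payment $6,682.72.
Month 4: interest $70.73; balance after payment $6,353.45.

$6,353.45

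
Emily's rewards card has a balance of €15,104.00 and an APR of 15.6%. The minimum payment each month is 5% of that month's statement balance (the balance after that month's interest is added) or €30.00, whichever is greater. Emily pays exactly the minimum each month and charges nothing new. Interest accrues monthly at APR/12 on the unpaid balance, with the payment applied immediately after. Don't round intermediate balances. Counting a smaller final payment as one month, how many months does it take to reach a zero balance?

108 months

Monthly rate r = 15.6%/12 = 1.3% = 0.013.
While 5% of the post-interest balance exceeds €30.00, each month B ← (B·(1+r))·(1 − 0.05), i.e. B shrinks by the factor (1+r)·0.95 = 0.96235.
This holds for months 1–85. Entering month 86 the balance is €578.63; 5% of the post-interest balance is now below €30.00, so the flat €30.00 minimum applies from here.
From month 86 a fixed €30.00 at rate r clears €578.63 in 23 more payments. Total: 85 + 23 = 108 months.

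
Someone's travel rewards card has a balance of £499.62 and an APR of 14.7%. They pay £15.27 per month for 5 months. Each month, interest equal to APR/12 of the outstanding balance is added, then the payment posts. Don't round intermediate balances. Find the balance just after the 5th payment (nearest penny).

Monthly rate r = 14.7%/12 = 1.225% = 0.01225.
Each month: B ← B·(1+r) − £15.27.
Month 1: interest £6.12; balance after payment £490.47.
Month 2: interest £6.01; balance after payment £481.21.
Month 3: interest £5.89; balance after payment £471.83.
Month 4: interest £5.78; balance after payment £462.34.
Month 5: interest £5.66; balance after payment £452.74.

£452.74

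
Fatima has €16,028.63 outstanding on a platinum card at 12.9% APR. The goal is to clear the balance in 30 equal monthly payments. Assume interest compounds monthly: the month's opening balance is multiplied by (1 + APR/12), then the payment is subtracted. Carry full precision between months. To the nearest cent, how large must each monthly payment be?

€627.91

Monthly rate r = 12.9%/12 = 1.075% = 0.01075.
Level-payment amortization: P = B₀·r / (1 − (1+r)^(−n)) = 16028.63·0.01075 / (1 − 1.01075^(−30)).
Denominator 1 − (1+r)^(−30) = 0.27441633.
P = 172.308 / 0.27441633 ≈ 627.91.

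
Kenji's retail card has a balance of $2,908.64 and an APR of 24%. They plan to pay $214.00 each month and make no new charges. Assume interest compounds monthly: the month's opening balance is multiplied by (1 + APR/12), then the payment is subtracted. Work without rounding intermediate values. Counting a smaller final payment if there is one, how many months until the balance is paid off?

Monthly rate r = 24%/12 = 2% = 0.02.
Recurrence: B ← B·(1+r) − $214.00.
Month 1: interest $58.17; balance after payment $2,752.81.
Month 2: interest $55.06; balance after payment $2,593.87.
Closed form: n = −ln(1 − rB₀/P)/ln(1+r) = −ln(0.72816)/ln(1.02) ≈ 16.020, so the balance reaches zero during payment 17.

17 months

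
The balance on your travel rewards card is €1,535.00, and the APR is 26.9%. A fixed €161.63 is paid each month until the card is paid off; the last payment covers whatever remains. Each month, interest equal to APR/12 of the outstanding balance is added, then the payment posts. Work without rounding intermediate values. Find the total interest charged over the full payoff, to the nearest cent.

€210.62

Monthly rate r = 26.9%/12 = 2.24167% = 0.0224167.
Payoff takes n = ⌈−ln(1 − rB₀/P)/ln(1+r)⌉ = ⌈10.798⌉ = 11 payments; the last is €129.32.
Total paid = 10·€161.63 + €129.32 = €1,745.62.
Total interest = total paid − principal = €1,745.62 − €1,535.00 = €210.62.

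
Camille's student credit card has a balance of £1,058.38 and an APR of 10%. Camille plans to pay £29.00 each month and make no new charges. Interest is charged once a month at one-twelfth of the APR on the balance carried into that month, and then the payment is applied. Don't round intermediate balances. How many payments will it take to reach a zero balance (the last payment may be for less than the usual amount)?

44 payments

Monthly rate r = 10%/12 = 0.833333% = 0.00833333.
Recurrence: B ← B·(1+r) − £29.00.
Month 1: interest £8.82; balance after payment £1,038.20.
Month 2: interest £8.65; balance after payment £1,017.85.
Closed form: n = −ln(1 − rB₀/P)/ln(1+r) = −ln(0.69587)/ln(1.00833) ≈ 43.693, so the balance reaches zero during payment 44.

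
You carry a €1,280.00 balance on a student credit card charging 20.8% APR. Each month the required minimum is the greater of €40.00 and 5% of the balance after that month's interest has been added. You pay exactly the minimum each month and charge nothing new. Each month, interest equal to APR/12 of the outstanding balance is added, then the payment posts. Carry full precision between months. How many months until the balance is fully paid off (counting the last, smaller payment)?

Monthly rate r = 20.8%/12 = 1.73333% = 0.0173333.
While 5% of the post-interest balance exceeds €40.00, each month B ← (B·(1+r))·(1 − 0.05), i.e. B shrinks by the factor (1+r)·0.95 = 0.96647.
This holds for months 1–15. Entering month 16 the balance is €767.38; 5% of the post-interest balance is now below €40.00, so the flat €40.00 minimum applies from here.
From month 16 a fixed €40.00 at rate r clears €767.38 in 24 more payments. Total: 15 + 24 = 39 months.

39 months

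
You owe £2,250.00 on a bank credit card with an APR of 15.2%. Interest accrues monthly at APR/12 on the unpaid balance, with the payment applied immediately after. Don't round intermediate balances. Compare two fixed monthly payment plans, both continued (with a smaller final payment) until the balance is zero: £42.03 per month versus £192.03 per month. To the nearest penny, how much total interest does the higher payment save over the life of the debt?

£1,333.64

Monthly rate r = 15.2%/12 = 1.26667% = 0.0126667.
At £42.03/mo: n = ⌈−ln(1 − rB₀/P)/ln(1+r)⌉ = 91 payments (last £2.13); total interest = total paid − £2,250.00 = £1,534.83.
At £192.03/mo: 13 payments (last £146.83); total interest £201.19.
Interest saved = £1,534.83 − £201.19 = £1,333.64.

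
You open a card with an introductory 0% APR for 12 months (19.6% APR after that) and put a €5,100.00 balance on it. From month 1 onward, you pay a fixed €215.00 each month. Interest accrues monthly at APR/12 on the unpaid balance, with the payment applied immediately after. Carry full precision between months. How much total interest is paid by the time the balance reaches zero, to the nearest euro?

Promo months 1–12 at r₀ = 0%/12 = 0; months 13+ at r₁ = 19.6%/12 = 0.0163333.
After month 12 (no interest yet): B = €5,100.00 − 12·€215.00 = €2,520.00.
Then at r₁ with €215.00/mo: n₂ = −ln(1 − r₁·B/P)/ln(1+r₁) ≈ 13.12 → 14 more payments.
Total paid = 25·€215.00 + €25.19 = €5,400.19; interest = €5,400.19 − €5,100.00 = €300.19.

€300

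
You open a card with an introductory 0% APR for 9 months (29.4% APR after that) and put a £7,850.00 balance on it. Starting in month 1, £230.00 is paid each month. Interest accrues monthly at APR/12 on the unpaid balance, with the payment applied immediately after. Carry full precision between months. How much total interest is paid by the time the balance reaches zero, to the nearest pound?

Promo months 1–9 at r₀ = 0%/12 = 0; months 10+ at r₁ = 29.4%/12 = 0.0245.
After month 9 (no interest yet): B = £7,850.00 − 9·£230.00 = £5,780.00.
Then at r₁ with £230.00/mo: n₂ = −ln(1 − r₁·B/P)/ln(1+r₁) ≈ 39.51 → 40 more payments.
Total paid = 48·£230.00 + £117.93 = £11,157.93; interest = £11,157.93 − £7,850.00 = £3,307.93.

£3,308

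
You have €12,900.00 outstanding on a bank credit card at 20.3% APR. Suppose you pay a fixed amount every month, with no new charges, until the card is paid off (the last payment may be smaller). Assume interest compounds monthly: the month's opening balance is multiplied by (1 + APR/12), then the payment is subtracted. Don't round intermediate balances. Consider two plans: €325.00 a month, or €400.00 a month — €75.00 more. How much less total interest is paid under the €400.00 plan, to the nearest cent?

Monthly rate r = 20.3%/12 = 1.69167% = 0.0169167.
At €325.00/mo: n = ⌈−ln(1 − rB₀/P)/ln(1+r)⌉ = 67 payments (last €115.70); total interest = total paid − €12,900.00 = €8,665.70.
At €400.00/mo: 48 payments (last €6.29); total interest €5,906.29.
Interest saved = €8,665.70 − €5,906.29 = €2,759.41.

€2,759.41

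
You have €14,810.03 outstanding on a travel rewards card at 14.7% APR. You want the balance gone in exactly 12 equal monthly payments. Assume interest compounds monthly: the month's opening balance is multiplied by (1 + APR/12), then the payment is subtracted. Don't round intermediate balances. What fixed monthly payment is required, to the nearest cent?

€1,334.63

Monthly rate r = 14.7%/12 = 1.225% = 0.01225.
Level-payment amortization: P = B₀·r / (1 − (1+r)^(−n)) = 14810.03·0.01225 / (1 − 1.01225^(−12)).
Denominator 1 − (1+r)^(−12) = 0.13593468.
P = 181.423 / 0.13593468 ≈ 1334.63.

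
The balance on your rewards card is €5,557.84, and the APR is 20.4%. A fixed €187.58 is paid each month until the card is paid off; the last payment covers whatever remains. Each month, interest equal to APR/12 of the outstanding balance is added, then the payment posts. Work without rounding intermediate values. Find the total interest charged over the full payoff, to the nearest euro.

Monthly rate r = 20.4%/12 = 1.7% = 0.017.
Payoff takes n = ⌈−ln(1 − rB₀/P)/ln(1+r)⌉ = ⌈41.559⌉ = 42 payments; the last is €105.26.
Total paid = 41·€187.58 + €105.26 = €7,796.04.
Total interest = total paid − principal = €7,796.04 − €5,557.84 = €2,238.20.

€2,238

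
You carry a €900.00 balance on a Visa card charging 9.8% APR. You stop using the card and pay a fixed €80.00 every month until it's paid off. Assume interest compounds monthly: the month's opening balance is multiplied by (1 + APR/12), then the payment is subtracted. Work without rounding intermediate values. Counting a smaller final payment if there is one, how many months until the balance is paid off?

12 payments

Monthly rate r = 9.8%/12 = 0.816667% = 0.00816667.
Recurrence: B ← B·(1+r) − €80.00.
Month 1: interest €7.35; balance after payment €827.35.
Month 2: interest €6.76; balance after payment €754.11.
Closed form: n = −ln(1 − rB₀/P)/ln(1+r) = −ln(0.90812)/ln(1.00817) ≈ 11.849, so the balance reaches zero during payment 12.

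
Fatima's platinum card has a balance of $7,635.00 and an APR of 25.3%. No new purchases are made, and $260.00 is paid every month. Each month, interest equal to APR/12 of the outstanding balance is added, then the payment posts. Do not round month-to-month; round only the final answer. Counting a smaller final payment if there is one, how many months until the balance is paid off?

47 months

Monthly rate r = 25.3%/12 = 2.10833% = 0.0210833.
Recurrence: B ← B·(1+r) − $260.00.
Month 1: interest $160.97; balance after payment $7,535.97.
Month 2: interest $158.88; balance after payment $7,434.85.
Closed form: n = −ln(1 − rB₀/P)/ln(1+r) = −ln(0.38088)/ln(1.02108) ≈ 46.265, so the balance reaches zero during payment 47.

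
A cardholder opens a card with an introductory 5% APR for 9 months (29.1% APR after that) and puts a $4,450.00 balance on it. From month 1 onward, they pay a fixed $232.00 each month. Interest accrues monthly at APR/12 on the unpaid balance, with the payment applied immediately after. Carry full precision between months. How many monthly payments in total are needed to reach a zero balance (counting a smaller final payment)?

22 payments

Promo months 1–9 at r₀ = 5%/12 = 0.00416667; months 10+ at r₁ = 29.1%/12 = 0.02425.
After month 9: iterate B ← B·(1+r₀) − $232.00 for 9 months → $2,496.54.
Then at r₁ with $232.00/mo: n₂ = −ln(1 − r₁·B/P)/ln(1+r₁) ≈ 12.62 → 13 more payments.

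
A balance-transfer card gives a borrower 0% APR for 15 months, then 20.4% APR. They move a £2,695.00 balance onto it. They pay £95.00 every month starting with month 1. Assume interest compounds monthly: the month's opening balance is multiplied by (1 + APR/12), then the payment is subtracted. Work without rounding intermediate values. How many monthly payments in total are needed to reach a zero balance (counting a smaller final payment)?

Promo months 1–15 at r₀ = 0%/12 = 0; months 16+ at r₁ = 20.4%/12 = 0.017.
After month 15 (no interest yet): B = £2,695.00 − 15·£95.00 = £1,270.00.
Then at r₁ with £95.00/mo: n₂ = −ln(1 − r₁·B/P)/ln(1+r₁) ≈ 15.29 → 16 more payments.

31 payments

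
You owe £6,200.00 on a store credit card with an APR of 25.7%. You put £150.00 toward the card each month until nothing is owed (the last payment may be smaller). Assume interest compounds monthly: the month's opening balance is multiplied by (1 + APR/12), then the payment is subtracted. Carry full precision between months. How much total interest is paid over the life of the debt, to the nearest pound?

Monthly rate r = 25.7%/12 = 2.14167% = 0.0214167.
Payoff takes n = ⌈−ln(1 − rB₀/P)/ln(1+r)⌉ = ⌈102.157⌉ = 103 payments; the last is £23.72.
Total paid = 102·£150.00 + £23.72 = £15,323.72.
Total interest = total paid − principal = £15,323.72 − £6,200.00 = £9,123.72.

£9,124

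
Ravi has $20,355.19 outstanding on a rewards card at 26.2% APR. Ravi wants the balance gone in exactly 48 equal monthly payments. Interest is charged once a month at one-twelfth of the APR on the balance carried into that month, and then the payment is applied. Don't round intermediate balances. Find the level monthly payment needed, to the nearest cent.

Monthly rate r = 26.2%/12 = 2.18333% = 0.0218333.
Level-payment amortization: P = B₀·r / (1 − (1+r)^(−n)) = 20355.19·0.0218333 / (1 − 1.02183^(−48)).
Denominator 1 − (1+r)^(−48) = 0.64538521.
P = 444.422 / 0.64538521 ≈ 688.61.

$688.61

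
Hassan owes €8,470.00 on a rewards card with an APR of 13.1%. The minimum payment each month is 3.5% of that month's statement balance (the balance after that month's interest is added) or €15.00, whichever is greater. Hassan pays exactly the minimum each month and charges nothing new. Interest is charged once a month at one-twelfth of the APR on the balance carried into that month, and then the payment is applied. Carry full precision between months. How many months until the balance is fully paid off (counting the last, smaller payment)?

155 months

Monthly rate r = 13.1%/12 = 1.09167% = 0.0109167.
While 3.5% of the post-interest balance exceeds €15.00, each month B ← (B·(1+r))·(1 − 0.035), i.e. B shrinks by the factor (1+r)·0.965 = 0.97553.
This holds for months 1–121. Entering month 122 the balance is €422.91; 3.5% of the post-interest balance is now below €15.00, so the flat €15.00 minimum applies from here.
From month 122 a fixed €15.00 at rate r clears €422.91 in 34 more payments. Total: 121 + 34 = 155 months.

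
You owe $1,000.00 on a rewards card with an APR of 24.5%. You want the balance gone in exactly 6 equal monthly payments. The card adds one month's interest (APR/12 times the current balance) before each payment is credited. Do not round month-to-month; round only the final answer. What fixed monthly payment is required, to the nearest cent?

Monthly rate r = 24.5%/12 = 2.04167% = 0.0204167.
Level-payment amortization: P = B₀·r / (1 − (1+r)^(−n)) = 1000.00·0.0204167 / (1 − 1.02042^(−6)).
Denominator 1 − (1+r)^(−6) = 0.11420191.
P = 20.4167 / 0.11420191 ≈ 178.78.

$178.78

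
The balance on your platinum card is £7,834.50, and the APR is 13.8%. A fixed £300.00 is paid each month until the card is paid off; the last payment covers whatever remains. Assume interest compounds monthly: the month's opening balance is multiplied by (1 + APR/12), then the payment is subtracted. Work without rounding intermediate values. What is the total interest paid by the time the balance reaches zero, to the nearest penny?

Monthly rate r = 13.8%/12 = 1.15% = 0.0115.
Payoff takes n = ⌈−ln(1 − rB₀/P)/ln(1+r)⌉ = ⌈31.234⌉ = 32 payments; the last is £70.36.
Total paid = 31·£300.00 + £70.36 = £9,370.36.
Total interest = total paid − principal = £9,370.36 − £7,834.50 = £1,535.86.

£1,535.86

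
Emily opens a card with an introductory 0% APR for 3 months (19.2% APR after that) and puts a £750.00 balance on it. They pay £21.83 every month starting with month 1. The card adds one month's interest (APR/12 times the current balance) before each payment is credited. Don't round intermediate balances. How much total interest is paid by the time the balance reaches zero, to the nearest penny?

£273.46

Promo months 1–3 at r₀ = 0%/12 = 0; months 4+ at r₁ = 19.2%/12 = 0.016.
After month 3 (no interest yet): B = £750.00 − 3·£21.83 = £684.51.
Then at r₁ with £21.83/mo: n₂ = −ln(1 − r₁·B/P)/ln(1+r₁) ≈ 43.88 → 44 more payments.
Total paid = 46·£21.83 + £19.28 = £1,023.46; interest = £1,023.46 − £750.00 = £273.46.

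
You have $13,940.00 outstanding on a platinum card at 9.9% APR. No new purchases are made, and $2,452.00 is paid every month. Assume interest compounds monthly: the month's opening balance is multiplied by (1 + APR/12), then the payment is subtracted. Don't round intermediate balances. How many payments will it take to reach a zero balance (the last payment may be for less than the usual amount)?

Monthly rate r = 9.9%/12 = 0.825% = 0.00825.
Recurrence: B ← B·(1+r) − $2,452.00.
Month 1: interest $115.01; balance after payment $11,603.00.
Month 2: interest $95.72; balance after payment $9,246.73.
Month 3: interest $76.29; balance after payment $6,871.02.
Month 4: interest $56.69; balance after payment $4,475.70.
Month 5: interest $36.92; balance after payment $2,060.63.
Month 6: interest $17.00; balance after payment $0.00.

6 payments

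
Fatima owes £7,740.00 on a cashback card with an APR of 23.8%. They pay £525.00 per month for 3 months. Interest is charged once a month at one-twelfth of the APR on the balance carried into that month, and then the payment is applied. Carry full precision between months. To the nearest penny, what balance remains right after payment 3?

£6,603.28

Monthly rate r = 23.8%/12 = 1.98333% = 0.0198333.
Each month: B ← B·(1+r) − £525.00.
Month 1: interest £153.51; balance after payment £7,368.51.
Month 2: interest £146.14; balance after payment £6,989.65.
Month 3: interest £138.63; balance after payment £6,603.28.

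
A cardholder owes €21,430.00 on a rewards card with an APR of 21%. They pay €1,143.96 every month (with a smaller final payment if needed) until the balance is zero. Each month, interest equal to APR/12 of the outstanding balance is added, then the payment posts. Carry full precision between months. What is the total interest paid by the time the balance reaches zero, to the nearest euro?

Monthly rate r = 21%/12 = 1.75% = 0.0175.
Payoff takes n = ⌈−ln(1 − rB₀/P)/ln(1+r)⌉ = ⌈22.898⌉ = 23 payments; the last is €1,027.90.
Total paid = 22·€1,143.96 + €1,027.90 = €26,195.02.
Total interest = total paid − principal = €26,195.02 − €21,430.00 = €4,765.02.

€4,765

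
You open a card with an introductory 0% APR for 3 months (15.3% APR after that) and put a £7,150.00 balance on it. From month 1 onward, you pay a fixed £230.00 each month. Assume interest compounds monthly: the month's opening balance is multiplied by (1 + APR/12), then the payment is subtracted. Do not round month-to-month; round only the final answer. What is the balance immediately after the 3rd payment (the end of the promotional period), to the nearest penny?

£6,460.00

Promo months 1–3 at r₀ = 0%/12 = 0; months 4+ at r₁ = 15.3%/12 = 0.01275.
After month 3 (no interest yet): B = £7,150.00 − 3·£230.00 = £6,460.00.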